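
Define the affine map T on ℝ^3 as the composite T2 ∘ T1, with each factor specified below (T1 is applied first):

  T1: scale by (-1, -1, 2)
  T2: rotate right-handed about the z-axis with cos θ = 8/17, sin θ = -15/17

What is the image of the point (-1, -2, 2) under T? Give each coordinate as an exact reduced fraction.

T1 scale by (-1, -1, 2): (-1, -2, 2) → (1, 2, 4)
T2 rotate right-handed about the z-axis with cos θ = 8/17, sin θ = -15/17: (1, 2, 4) → (38/17, 1/17, 4)

T(p) = (38/17, 1/17, 4)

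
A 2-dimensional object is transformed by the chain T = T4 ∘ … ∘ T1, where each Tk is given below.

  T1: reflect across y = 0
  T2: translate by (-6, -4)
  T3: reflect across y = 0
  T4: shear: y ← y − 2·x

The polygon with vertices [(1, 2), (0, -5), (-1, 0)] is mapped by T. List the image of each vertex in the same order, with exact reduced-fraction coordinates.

image vertices: (-5, 16), (-6, 11), (-7, 18)

T1 reflect across y = 0: (1, 2) → (1, -2); (0, -5) → (0, 5); (-1, 0) → (-1, 0)
T2 translate by (-6, -4): (1, -2) → (-5, -6); (0, 5) → (-6, 1); (-1, 0) → (-7, -4)
T3 reflect across y = 0: (-5, -6) → (-5, 6); (-6, 1) → (-6, -1); (-7, -4) → (-7, 4)
T4 shear: y ← y − 2·x: (-5, 6) → (-5, 16); (-6, -1) → (-6, 11); (-7, 4) → (-7, 18)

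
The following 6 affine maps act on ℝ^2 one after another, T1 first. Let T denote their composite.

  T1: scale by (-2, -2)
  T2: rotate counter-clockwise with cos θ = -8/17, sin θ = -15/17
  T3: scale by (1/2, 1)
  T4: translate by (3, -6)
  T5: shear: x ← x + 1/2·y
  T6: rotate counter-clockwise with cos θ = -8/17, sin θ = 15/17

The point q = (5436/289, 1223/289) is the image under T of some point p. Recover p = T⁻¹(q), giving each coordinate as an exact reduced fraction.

p = (-5, -4)

T1 = [-2 0 0; 0 -2 0; 0 0 1]
T2·T1 = [16/17 -30/17 0; 30/17 16/17 0; 0 0 1]
T3·…·T1 = [8/17 -15/17 0; 30/17 16/17 0; 0 0 1]
T4·…·T1 = [8/17 -15/17 3; 30/17 16/17 -6; 0 0 1]
T5·…·T1 = [23/17 -7/17 0; 30/17 16/17 -6; 0 0 1]
T6·…·T1 = [-634/289 -184/289 90/17; 105/289 -233/289 48/17; 0 0 1]
det M = 2; M⁻¹ = [-233/578 92/289 21/17; -105/578 -317/289 69/17; 0 0 1]
M⁻¹ · (5436/289, 1223/289)ᵀ = (-5, -4)ᵀ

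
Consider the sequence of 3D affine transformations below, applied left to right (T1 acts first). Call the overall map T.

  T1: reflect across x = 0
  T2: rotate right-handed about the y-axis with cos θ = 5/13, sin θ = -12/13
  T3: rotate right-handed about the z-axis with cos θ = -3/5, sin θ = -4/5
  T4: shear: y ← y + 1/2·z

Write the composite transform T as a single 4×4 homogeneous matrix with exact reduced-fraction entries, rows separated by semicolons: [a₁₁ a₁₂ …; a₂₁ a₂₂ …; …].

T1 = [-1 0 0 0; 0 1 0 0; 0 0 1 0; 0 0 0 1]
T2·T1 = [-5/13 0 -12/13 0; 0 1 0 0; -12/13 0 5/13 0; 0 0 0 1]
T3·…·T1 = [3/13 4/5 36/65 0; 4/13 -3/5 48/65 0; -12/13 0 5/13 0; 0 0 0 1]
T4·…·T1 = [3/13 4/5 36/65 0; -2/13 -3/5 121/130 0; -12/13 0 5/13 0; 0 0 0 1]

T = [3/13 4/5 36/65 0; -2/13 -3/5 121/130 0; -12/13 0 5/13 0; 0 0 0 1]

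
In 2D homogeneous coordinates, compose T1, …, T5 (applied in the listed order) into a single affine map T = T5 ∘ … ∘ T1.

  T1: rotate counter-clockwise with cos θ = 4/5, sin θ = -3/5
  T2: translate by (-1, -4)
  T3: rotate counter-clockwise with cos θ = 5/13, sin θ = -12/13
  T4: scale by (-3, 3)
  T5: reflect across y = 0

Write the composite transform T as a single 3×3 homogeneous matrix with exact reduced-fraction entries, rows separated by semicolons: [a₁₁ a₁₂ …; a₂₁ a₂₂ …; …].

T = [48/65 -189/65 159/13; 189/65 48/65 24/13; 0 0 1]

T1 = [4/5 3/5 0; -3/5 4/5 0; 0 0 1]
T2·T1 = [4/5 3/5 -1; -3/5 4/5 -4; 0 0 1]
T3·…·T1 = [-16/65 63/65 -53/13; -63/65 -16/65 -8/13; 0 0 1]
T4·…·T1 = [48/65 -189/65 159/13; -189/65 -48/65 -24/13; 0 0 1]
T5·…·T1 = [48/65 -189/65 159/13; 189/65 48/65 24/13; 0 0 1]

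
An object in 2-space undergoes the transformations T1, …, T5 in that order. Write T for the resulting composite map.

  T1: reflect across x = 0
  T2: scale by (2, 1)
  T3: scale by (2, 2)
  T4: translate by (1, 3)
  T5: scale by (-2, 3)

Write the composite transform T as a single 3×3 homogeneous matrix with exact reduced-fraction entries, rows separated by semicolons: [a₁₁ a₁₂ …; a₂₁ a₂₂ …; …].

T1 = [-1 0 0; 0 1 0; 0 0 1]
T2·T1 = [-2 0 0; 0 1 0; 0 0 1]
T3·…·T1 = [-4 0 0; 0 2 0; 0 0 1]
T4·…·T1 = [-4 0 1; 0 2 3; 0 0 1]
T5·…·T1 = [8 0 -2; 0 6 9; 0 0 1]

T = [8 0 -2; 0 6 9; 0 0 1]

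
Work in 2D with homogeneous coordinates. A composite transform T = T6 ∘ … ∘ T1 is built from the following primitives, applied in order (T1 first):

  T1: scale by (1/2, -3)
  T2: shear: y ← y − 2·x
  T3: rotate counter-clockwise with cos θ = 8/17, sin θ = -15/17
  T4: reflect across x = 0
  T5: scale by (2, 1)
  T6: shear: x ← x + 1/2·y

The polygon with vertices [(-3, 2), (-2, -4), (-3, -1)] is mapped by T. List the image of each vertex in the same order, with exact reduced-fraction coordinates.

T1 scale by (1/2, -3): (-3, 2) → (-3/2, -6); (-2, -4) → (-1, 12); (-3, -1) → (-3/2, 3)
T2 shear: y ← y − 2·x: (-3/2, -6) → (-3/2, -3); (-1, 12) → (-1, 14); (-3/2, 3) → (-3/2, 6)
T3 rotate counter-clockwise with cos θ = 8/17, sin θ = -15/17: (-3/2, -3) → (-57/17, -3/34); (-1, 14) → (202/17, 127/17); (-3/2, 6) → (78/17, 141/34)
T4 reflect across x = 0: (-57/17, -3/34) → (57/17, -3/34); (202/17, 127/17) → (-202/17, 127/17); (78/17, 141/34) → (-78/17, 141/34)
T5 scale by (2, 1): (57/17, -3/34) → (114/17, -3/34); (-202/17, 127/17) → (-404/17, 127/17); (-78/17, 141/34) → (-156/17, 141/34)
T6 shear: x ← x + 1/2·y: (114/17, -3/34) → (453/68, -3/34); (-404/17, 127/17) → (-681/34, 127/17); (-156/17, 141/34) → (-483/68, 141/34)

image vertices: (453/68, -3/34), (-681/34, 127/17), (-483/68, 141/34)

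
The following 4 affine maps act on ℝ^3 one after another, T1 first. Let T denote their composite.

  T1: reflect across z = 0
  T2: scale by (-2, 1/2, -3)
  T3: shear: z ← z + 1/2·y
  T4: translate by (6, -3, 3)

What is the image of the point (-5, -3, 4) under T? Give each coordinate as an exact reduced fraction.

T(p) = (16, -9/2, 57/4)

T1 reflect across z = 0: (-5, -3, 4) → (-5, -3, -4)
T2 scale by (-2, 1/2, -3): (-5, -3, -4) → (10, -3/2, 12)
T3 shear: z ← z + 1/2·y: (10, -3/2, 12) → (10, -3/2, 45/4)
T4 translate by (6, -3, 3): (10, -3/2, 45/4) → (16, -9/2, 57/4)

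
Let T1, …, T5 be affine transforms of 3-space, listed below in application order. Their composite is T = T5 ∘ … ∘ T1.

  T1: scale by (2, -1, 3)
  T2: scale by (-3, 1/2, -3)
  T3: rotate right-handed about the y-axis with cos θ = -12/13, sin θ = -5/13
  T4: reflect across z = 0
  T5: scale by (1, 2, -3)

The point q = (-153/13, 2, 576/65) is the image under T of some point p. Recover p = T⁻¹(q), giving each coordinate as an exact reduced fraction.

p = (-2, -2, -1/5)

T1 = [2 0 0 0; 0 -1 0 0; 0 0 3 0; 0 0 0 1]
T2·T1 = [-6 0 0 0; 0 -1/2 0 0; 0 0 -9 0; 0 0 0 1]
T3·…·T1 = [72/13 0 45/13 0; 0 -1/2 0 0; -30/13 0 108/13 0; 0 0 0 1]
T4·…·T1 = [72/13 0 45/13 0; 0 -1/2 0 0; 30/13 0 -108/13 0; 0 0 0 1]
T5·…·T1 = [72/13 0 45/13 0; 0 -1 0 0; -90/13 0 324/13 0; 0 0 0 1]
det M = -162; M⁻¹ = [2/13 0 -5/234 0; 0 -1 0 0; 5/117 0 4/117 0; 0 0 0 1]
M⁻¹ · (-153/13, 2, 576/65)ᵀ = (-2, -2, -1/5)ᵀ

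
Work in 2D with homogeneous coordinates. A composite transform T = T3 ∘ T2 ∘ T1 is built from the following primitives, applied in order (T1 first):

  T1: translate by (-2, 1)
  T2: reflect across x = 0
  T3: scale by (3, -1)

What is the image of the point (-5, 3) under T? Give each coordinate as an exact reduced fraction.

T1 translate by (-2, 1): (-5, 3) → (-7, 4)
T2 reflect across x = 0: (-7, 4) → (7, 4)
T3 scale by (3, -1): (7, 4) → (21, -4)

T(p) = (21, -4)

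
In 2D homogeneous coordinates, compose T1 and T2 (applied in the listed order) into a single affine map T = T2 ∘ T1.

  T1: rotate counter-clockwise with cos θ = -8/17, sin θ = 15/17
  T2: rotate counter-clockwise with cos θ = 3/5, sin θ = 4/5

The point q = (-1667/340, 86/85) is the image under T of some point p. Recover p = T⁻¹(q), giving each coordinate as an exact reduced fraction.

p = (5, -1/4)

T1 = [-8/17 -15/17 0; 15/17 -8/17 0; 0 0 1]
T2·T1 = [-84/85 -13/85 0; 13/85 -84/85 0; 0 0 1]
det M = 1; M⁻¹ = [-84/85 13/85 0; -13/85 -84/85 0; 0 0 1]
M⁻¹ · (-1667/340, 86/85)ᵀ = (5, -1/4)ᵀ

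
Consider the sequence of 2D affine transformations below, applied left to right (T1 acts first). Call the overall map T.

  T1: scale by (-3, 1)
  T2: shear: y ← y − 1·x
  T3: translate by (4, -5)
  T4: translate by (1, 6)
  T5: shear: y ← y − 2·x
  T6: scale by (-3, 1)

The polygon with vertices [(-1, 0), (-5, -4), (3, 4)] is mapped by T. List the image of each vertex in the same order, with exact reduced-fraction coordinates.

T1 scale by (-3, 1): (-1, 0) → (3, 0); (-5, -4) → (15, -4); (3, 4) → (-9, 4)
T2 shear: y ← y − 1·x: (3, 0) → (3, -3); (15, -4) → (15, -19); (-9, 4) → (-9, 13)
T3 translate by (4, -5): (3, -3) → (7, -8); (15, -19) → (19, -24); (-9, 13) → (-5, 8)
T4 translate by (1, 6): (7, -8) → (8, -2); (19, -24) → (20, -18); (-5, 8) → (-4, 14)
T5 shear: y ← y − 2·x: (8, -2) → (8, -18); (20, -18) → (20, -58); (-4, 14) → (-4, 22)
T6 scale by (-3, 1): (8, -18) → (-24, -18); (20, -58) → (-60, -58); (-4, 22) → (12, 22)

image vertices: (-24, -18), (-60, -58), (12, 22)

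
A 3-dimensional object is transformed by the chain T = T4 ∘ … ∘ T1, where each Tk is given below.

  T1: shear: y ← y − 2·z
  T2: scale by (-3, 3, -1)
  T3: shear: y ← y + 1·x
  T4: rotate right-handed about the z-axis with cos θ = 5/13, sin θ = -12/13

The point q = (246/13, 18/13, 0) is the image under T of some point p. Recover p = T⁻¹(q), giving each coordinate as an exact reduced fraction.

p = (-2, 4, 0)

T1 = [1 0 0 0; 0 1 -2 0; 0 0 1 0; 0 0 0 1]
T2·T1 = [-3 0 0 0; 0 3 -6 0; 0 0 -1 0; 0 0 0 1]
T3·…·T1 = [-3 0 0 0; -3 3 -6 0; 0 0 -1 0; 0 0 0 1]
T4·…·T1 = [-51/13 36/13 -72/13 0; 21/13 15/13 -30/13 0; 0 0 -1 0; 0 0 0 1]
det M = 9; M⁻¹ = [-5/39 4/13 0 0; 7/39 17/39 -2 0; 0 0 -1 0; 0 0 0 1]
M⁻¹ · (246/13, 18/13, 0)ᵀ = (-2, 4, 0)ᵀ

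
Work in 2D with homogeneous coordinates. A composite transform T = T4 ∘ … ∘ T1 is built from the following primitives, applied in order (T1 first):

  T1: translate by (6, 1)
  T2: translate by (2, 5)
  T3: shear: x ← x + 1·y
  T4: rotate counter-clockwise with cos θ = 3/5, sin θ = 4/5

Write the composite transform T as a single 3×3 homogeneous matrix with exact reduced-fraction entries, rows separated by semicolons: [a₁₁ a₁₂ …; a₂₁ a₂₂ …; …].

T = [3/5 -1/5 18/5; 4/5 7/5 74/5; 0 0 1]

T1 = [1 0 6; 0 1 1; 0 0 1]
T2·T1 = [1 0 8; 0 1 6; 0 0 1]
T3·…·T1 = [1 1 14; 0 1 6; 0 0 1]
T4·…·T1 = [3/5 -1/5 18/5; 4/5 7/5 74/5; 0 0 1]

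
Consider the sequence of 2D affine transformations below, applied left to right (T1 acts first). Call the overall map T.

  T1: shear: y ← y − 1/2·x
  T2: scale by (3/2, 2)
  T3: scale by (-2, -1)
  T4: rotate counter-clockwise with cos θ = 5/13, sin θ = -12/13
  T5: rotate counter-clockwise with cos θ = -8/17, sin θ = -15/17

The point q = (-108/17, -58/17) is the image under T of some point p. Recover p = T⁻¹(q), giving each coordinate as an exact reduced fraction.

p = (-2, -3)

T1 = [1 0 0; -1/2 1 0; 0 0 1]
T2·T1 = [3/2 0 0; -1 2 0; 0 0 1]
T3·…·T1 = [-3 0 0; 1 -2 0; 0 0 1]
T4·…·T1 = [-3/13 -24/13 0; 41/13 -10/13 0; 0 0 1]
T5·…·T1 = [639/221 42/221 0; -283/221 440/221 0; 0 0 1]
det M = 6; M⁻¹ = [220/663 -7/221 0; 283/1326 213/442 0; 0 0 1]
M⁻¹ · (-108/17, -58/17)ᵀ = (-2, -3)ᵀ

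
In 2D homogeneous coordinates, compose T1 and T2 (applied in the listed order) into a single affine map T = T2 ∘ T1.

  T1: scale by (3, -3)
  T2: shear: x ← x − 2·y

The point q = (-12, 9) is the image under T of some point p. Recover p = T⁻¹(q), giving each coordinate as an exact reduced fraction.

T1 = [3 0 0; 0 -3 0; 0 0 1]
T2·T1 = [3 6 0; 0 -3 0; 0 0 1]
det M = -9; M⁻¹ = [1/3 2/3 0; 0 -1/3 0; 0 0 1]
M⁻¹ · (-12, 9)ᵀ = (2, -3)ᵀ

p = (2, -3)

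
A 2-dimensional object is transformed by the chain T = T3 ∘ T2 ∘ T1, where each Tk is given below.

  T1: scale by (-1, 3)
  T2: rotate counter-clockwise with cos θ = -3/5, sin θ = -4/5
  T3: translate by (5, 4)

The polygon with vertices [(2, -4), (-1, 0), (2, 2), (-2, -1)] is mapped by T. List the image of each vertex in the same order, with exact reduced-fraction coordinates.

image vertices: (-17/5, 64/5), (22/5, 16/5), (11, 2), (7/5, 21/5)

T1 scale by (-1, 3): (2, -4) → (-2, -12); (-1, 0) → (1, 0); (2, 2) → (-2, 6); (-2, -1) → (2, -3)
T2 rotate counter-clockwise with cos θ = -3/5, sin θ = -4/5: (-2, -12) → (-42/5, 44/5); (1, 0) → (-3/5, -4/5); (-2, 6) → (6, -2); (2, -3) → (-18/5, 1/5)
T3 translate by (5, 4): (-42/5, 44/5) → (-17/5, 64/5); (-3/5, -4/5) → (22/5, 16/5); (6, -2) → (11, 2); (-18/5, 1/5) → (7/5, 21/5)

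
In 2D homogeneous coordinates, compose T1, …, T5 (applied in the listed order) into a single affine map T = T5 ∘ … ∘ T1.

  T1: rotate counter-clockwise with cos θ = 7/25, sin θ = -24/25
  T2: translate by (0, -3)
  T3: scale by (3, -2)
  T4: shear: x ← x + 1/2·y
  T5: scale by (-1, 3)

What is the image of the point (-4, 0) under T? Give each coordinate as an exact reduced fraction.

T1 rotate counter-clockwise with cos θ = 7/25, sin θ = -24/25: (-4, 0) → (-28/25, 96/25)
T2 translate by (0, -3): (-28/25, 96/25) → (-28/25, 21/25)
T3 scale by (3, -2): (-28/25, 21/25) → (-84/25, -42/25)
T4 shear: x ← x + 1/2·y: (-84/25, -42/25) → (-21/5, -42/25)
T5 scale by (-1, 3): (-21/5, -42/25) → (21/5, -126/25)

T(p) = (21/5, -126/25)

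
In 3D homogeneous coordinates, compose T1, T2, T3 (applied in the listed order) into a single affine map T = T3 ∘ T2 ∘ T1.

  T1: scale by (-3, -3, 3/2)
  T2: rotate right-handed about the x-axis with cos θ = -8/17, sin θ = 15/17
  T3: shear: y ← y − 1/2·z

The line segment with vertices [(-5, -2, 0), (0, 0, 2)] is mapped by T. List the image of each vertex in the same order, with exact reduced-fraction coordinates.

T1 scale by (-3, -3, 3/2): (-5, -2, 0) → (15, 6, 0); (0, 0, 2) → (0, 0, 3)
T2 rotate right-handed about the x-axis with cos θ = -8/17, sin θ = 15/17: (15, 6, 0) → (15, -48/17, 90/17); (0, 0, 3) → (0, -45/17, -24/17)
T3 shear: y ← y − 1/2·z: (15, -48/17, 90/17) → (15, -93/17, 90/17); (0, -45/17, -24/17) → (0, -33/17, -24/17)

image vertices: (15, -93/17, 90/17), (0, -33/17, -24/17)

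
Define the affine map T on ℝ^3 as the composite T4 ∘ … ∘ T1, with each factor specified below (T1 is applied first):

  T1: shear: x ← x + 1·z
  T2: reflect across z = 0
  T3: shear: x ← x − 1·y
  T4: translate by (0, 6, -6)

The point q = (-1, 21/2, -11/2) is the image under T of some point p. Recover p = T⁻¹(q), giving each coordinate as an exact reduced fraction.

p = (4, 9/2, -1/2)

T1 = [1 0 1 0; 0 1 0 0; 0 0 1 0; 0 0 0 1]
T2·T1 = [1 0 1 0; 0 1 0 0; 0 0 -1 0; 0 0 0 1]
T3·…·T1 = [1 -1 1 0; 0 1 0 0; 0 0 -1 0; 0 0 0 1]
T4·…·T1 = [1 -1 1 0; 0 1 0 6; 0 0 -1 -6; 0 0 0 1]
det M = -1; M⁻¹ = [1 1 1 0; 0 1 0 -6; 0 0 -1 -6; 0 0 0 1]
M⁻¹ · (-1, 21/2, -11/2)ᵀ = (4, 9/2, -1/2)ᵀ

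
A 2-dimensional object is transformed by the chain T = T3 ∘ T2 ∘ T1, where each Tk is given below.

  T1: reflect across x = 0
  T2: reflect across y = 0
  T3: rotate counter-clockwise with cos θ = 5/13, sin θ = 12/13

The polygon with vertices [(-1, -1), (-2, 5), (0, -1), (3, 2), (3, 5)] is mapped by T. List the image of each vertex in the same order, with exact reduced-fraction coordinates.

image vertices: (-7/13, 17/13), (70/13, -1/13), (-12/13, 5/13), (9/13, -46/13), (45/13, -61/13)

T1 reflect across x = 0: (-1, -1) → (1, -1); (-2, 5) → (2, 5); (0, -1) → (0, -1); (3, 2) → (-3, 2); (3, 5) → (-3, 5)
T2 reflect across y = 0: (1, -1) → (1, 1); (2, 5) → (2, -5); (0, -1) → (0, 1); (-3, 2) → (-3, -2); (-3, 5) → (-3, -5)
T3 rotate counter-clockwise with cos θ = 5/13, sin θ = 12/13: (1, 1) → (-7/13, 17/13); (2, -5) → (70/13, -1/13); (0, 1) → (-12/13, 5/13); (-3, -2) → (9/13, -46/13); (-3, -5) → (45/13, -61/13)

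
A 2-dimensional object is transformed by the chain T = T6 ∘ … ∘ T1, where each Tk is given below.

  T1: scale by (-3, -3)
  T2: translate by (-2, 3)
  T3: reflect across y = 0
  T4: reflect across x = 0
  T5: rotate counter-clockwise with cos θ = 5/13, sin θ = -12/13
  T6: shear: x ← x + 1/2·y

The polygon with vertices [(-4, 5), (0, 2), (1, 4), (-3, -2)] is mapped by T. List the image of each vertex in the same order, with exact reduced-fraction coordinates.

image vertices: (184/13, 180/13), (83/26, -9/13), (251/26, -15/13), (-19/2, 3)

T1 scale by (-3, -3): (-4, 5) → (12, -15); (0, 2) → (0, -6); (1, 4) → (-3, -12); (-3, -2) → (9, 6)
T2 translate by (-2, 3): (12, -15) → (10, -12); (0, -6) → (-2, -3); (-3, -12) → (-5, -9); (9, 6) → (7, 9)
T3 reflect across y = 0: (10, -12) → (10, 12); (-2, -3) → (-2, 3); (-5, -9) → (-5, 9); (7, 9) → (7, -9)
T4 reflect across x = 0: (10, 12) → (-10, 12); (-2, 3) → (2, 3); (-5, 9) → (5, 9); (7, -9) → (-7, -9)
T5 rotate counter-clockwise with cos θ = 5/13, sin θ = -12/13: (-10, 12) → (94/13, 180/13); (2, 3) → (46/13, -9/13); (5, 9) → (133/13, -15/13); (-7, -9) → (-11, 3)
T6 shear: x ← x + 1/2·y: (94/13, 180/13) → (184/13, 180/13); (46/13, -9/13) → (83/26, -9/13); (133/13, -15/13) → (251/26, -15/13); (-11, 3) → (-19/2, 3)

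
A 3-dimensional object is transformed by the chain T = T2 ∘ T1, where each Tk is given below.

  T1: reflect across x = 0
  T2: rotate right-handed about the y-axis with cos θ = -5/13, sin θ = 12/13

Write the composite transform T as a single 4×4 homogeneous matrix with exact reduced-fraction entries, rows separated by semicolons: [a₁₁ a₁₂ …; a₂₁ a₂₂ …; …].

T1 = [-1 0 0 0; 0 1 0 0; 0 0 1 0; 0 0 0 1]
T2·T1 = [5/13 0 12/13 0; 0 1 0 0; 12/13 0 -5/13 0; 0 0 0 1]

T = [5/13 0 12/13 0; 0 1 0 0; 12/13 0 -5/13 0; 0 0 0 1]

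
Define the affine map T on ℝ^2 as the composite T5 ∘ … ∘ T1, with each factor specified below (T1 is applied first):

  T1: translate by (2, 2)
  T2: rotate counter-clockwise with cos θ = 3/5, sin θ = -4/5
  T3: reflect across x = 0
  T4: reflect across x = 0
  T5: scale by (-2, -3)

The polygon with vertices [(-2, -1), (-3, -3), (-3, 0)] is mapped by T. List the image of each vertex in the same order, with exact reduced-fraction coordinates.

T1 translate by (2, 2): (-2, -1) → (0, 1); (-3, -3) → (-1, -1); (-3, 0) → (-1, 2)
T2 rotate counter-clockwise with cos θ = 3/5, sin θ = -4/5: (0, 1) → (4/5, 3/5); (-1, -1) → (-7/5, 1/5); (-1, 2) → (1, 2)
T3 reflect across x = 0: (4/5, 3/5) → (-4/5, 3/5); (-7/5, 1/5) → (7/5, 1/5); (1, 2) → (-1, 2)
T4 reflect across x = 0: (-4/5, 3/5) → (4/5, 3/5); (7/5, 1/5) → (-7/5, 1/5); (-1, 2) → (1, 2)
T5 scale by (-2, -3): (4/5, 3/5) → (-8/5, -9/5); (-7/5, 1/5) → (14/5, -3/5); (1, 2) → (-2, -6)

image vertices: (-8/5, -9/5), (14/5, -3/5), (-2, -6)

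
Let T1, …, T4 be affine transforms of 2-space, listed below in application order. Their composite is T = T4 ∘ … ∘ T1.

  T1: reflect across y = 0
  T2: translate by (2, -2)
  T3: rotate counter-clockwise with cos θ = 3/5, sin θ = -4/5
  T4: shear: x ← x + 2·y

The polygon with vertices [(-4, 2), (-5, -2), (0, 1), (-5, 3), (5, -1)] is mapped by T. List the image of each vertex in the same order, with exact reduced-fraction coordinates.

T1 reflect across y = 0: (-4, 2) → (-4, -2); (-5, -2) → (-5, 2); (0, 1) → (0, -1); (-5, 3) → (-5, -3); (5, -1) → (5, 1)
T2 translate by (2, -2): (-4, -2) → (-2, -4); (-5, 2) → (-3, 0); (0, -1) → (2, -3); (-5, -3) → (-3, -5); (5, 1) → (7, -1)
T3 rotate counter-clockwise with cos θ = 3/5, sin θ = -4/5: (-2, -4) → (-22/5, -4/5); (-3, 0) → (-9/5, 12/5); (2, -3) → (-6/5, -17/5); (-3, -5) → (-29/5, -3/5); (7, -1) → (17/5, -31/5)
T4 shear: x ← x + 2·y: (-22/5, -4/5) → (-6, -4/5); (-9/5, 12/5) → (3, 12/5); (-6/5, -17/5) → (-8, -17/5); (-29/5, -3/5) → (-7, -3/5); (17/5, -31/5) → (-9, -31/5)

image vertices: (-6, -4/5), (3, 12/5), (-8, -17/5), (-7, -3/5), (-9, -31/5)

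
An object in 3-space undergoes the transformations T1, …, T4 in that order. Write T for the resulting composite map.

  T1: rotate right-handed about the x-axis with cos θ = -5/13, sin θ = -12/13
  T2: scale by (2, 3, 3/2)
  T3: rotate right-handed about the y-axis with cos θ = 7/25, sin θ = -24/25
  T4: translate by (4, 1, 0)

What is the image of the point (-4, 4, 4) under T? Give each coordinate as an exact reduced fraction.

T1 rotate right-handed about the x-axis with cos θ = -5/13, sin θ = -12/13: (-4, 4, 4) → (-4, 28/13, -68/13)
T2 scale by (2, 3, 3/2): (-4, 28/13, -68/13) → (-8, 84/13, -102/13)
T3 rotate right-handed about the y-axis with cos θ = 7/25, sin θ = -24/25: (-8, 84/13, -102/13) → (344/65, 84/13, -642/65)
T4 translate by (4, 1, 0): (344/65, 84/13, -642/65) → (604/65, 97/13, -642/65)

T(p) = (604/65, 97/13, -642/65)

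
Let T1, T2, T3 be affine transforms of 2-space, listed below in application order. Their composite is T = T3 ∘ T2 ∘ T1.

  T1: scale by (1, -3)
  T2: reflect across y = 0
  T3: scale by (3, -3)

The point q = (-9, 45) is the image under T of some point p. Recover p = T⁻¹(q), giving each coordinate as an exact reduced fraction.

T1 = [1 0 0; 0 -3 0; 0 0 1]
T2·T1 = [1 0 0; 0 3 0; 0 0 1]
T3·…·T1 = [3 0 0; 0 -9 0; 0 0 1]
det M = -27; M⁻¹ = [1/3 0 0; 0 -1/9 0; 0 0 1]
M⁻¹ · (-9, 45)ᵀ = (-3, -5)ᵀ

p = (-3, -5)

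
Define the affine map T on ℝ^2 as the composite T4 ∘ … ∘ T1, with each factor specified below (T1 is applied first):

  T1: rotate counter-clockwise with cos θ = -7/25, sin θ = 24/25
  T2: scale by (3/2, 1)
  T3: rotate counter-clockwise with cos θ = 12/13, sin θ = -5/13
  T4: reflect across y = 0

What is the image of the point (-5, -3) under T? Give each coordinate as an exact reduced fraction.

T(p) = (1431/325, 3981/650)

T1 rotate counter-clockwise with cos θ = -7/25, sin θ = 24/25: (-5, -3) → (107/25, -99/25)
T2 scale by (3/2, 1): (107/25, -99/25) → (321/50, -99/25)
T3 rotate counter-clockwise with cos θ = 12/13, sin θ = -5/13: (321/50, -99/25) → (1431/325, -3981/650)
T4 reflect across y = 0: (1431/325, -3981/650) → (1431/325, 3981/650)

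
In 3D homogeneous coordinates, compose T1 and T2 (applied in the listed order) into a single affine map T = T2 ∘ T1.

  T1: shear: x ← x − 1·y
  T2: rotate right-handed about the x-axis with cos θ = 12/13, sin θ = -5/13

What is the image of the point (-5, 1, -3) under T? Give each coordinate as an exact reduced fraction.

T1 shear: x ← x − 1·y: (-5, 1, -3) → (-6, 1, -3)
T2 rotate right-handed about the x-axis with cos θ = 12/13, sin θ = -5/13: (-6, 1, -3) → (-6, -3/13, -41/13)

T(p) = (-6, -3/13, -41/13)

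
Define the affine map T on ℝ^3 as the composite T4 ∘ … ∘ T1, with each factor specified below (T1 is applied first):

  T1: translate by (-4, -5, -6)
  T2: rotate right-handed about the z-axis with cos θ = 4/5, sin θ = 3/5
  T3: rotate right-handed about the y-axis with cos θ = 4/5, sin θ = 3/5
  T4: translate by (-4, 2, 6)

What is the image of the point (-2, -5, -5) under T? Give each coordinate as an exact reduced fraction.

T1 translate by (-4, -5, -6): (-2, -5, -5) → (-6, -10, -11)
T2 rotate right-handed about the z-axis with cos θ = 4/5, sin θ = 3/5: (-6, -10, -11) → (6/5, -58/5, -11)
T3 rotate right-handed about the y-axis with cos θ = 4/5, sin θ = 3/5: (6/5, -58/5, -11) → (-141/25, -58/5, -238/25)
T4 translate by (-4, 2, 6): (-141/25, -58/5, -238/25) → (-241/25, -48/5, -88/25)

T(p) = (-241/25, -48/5, -88/25)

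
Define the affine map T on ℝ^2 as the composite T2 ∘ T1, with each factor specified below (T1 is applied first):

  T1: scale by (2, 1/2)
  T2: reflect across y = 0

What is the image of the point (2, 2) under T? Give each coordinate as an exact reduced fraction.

T1 scale by (2, 1/2): (2, 2) → (4, 1)
T2 reflect across y = 0: (4, 1) → (4, -1)

T(p) = (4, -1)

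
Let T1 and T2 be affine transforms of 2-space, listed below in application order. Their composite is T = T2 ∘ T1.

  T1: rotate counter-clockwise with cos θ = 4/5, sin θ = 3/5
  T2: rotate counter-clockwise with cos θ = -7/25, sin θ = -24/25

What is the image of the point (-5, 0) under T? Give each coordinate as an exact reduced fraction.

T(p) = (-44/25, 117/25)

T1 rotate counter-clockwise with cos θ = 4/5, sin θ = 3/5: (-5, 0) → (-4, -3)
T2 rotate counter-clockwise with cos θ = -7/25, sin θ = -24/25: (-4, -3) → (-44/25, 117/25)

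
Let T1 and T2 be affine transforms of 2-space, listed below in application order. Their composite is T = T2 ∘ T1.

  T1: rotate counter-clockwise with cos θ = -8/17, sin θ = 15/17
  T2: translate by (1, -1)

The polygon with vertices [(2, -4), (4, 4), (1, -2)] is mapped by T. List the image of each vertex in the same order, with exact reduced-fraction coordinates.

T1 rotate counter-clockwise with cos θ = -8/17, sin θ = 15/17: (2, -4) → (44/17, 62/17); (4, 4) → (-92/17, 28/17); (1, -2) → (22/17, 31/17)
T2 translate by (1, -1): (44/17, 62/17) → (61/17, 45/17); (-92/17, 28/17) → (-75/17, 11/17); (22/17, 31/17) → (39/17, 14/17)

image vertices: (61/17, 45/17), (-75/17, 11/17), (39/17, 14/17)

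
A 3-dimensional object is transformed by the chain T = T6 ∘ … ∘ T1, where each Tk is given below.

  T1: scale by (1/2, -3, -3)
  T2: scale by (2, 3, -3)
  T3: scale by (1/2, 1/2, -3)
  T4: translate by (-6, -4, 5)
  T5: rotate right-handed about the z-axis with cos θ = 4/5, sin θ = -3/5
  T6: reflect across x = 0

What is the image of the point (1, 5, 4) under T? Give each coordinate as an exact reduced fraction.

T1 scale by (1/2, -3, -3): (1, 5, 4) → (1/2, -15, -12)
T2 scale by (2, 3, -3): (1/2, -15, -12) → (1, -45, 36)
T3 scale by (1/2, 1/2, -3): (1, -45, 36) → (1/2, -45/2, -108)
T4 translate by (-6, -4, 5): (1/2, -45/2, -108) → (-11/2, -53/2, -103)
T5 rotate right-handed about the z-axis with cos θ = 4/5, sin θ = -3/5: (-11/2, -53/2, -103) → (-203/10, -179/10, -103)
T6 reflect across x = 0: (-203/10, -179/10, -103) → (203/10, -179/10, -103)

T(p) = (203/10, -179/10, -103)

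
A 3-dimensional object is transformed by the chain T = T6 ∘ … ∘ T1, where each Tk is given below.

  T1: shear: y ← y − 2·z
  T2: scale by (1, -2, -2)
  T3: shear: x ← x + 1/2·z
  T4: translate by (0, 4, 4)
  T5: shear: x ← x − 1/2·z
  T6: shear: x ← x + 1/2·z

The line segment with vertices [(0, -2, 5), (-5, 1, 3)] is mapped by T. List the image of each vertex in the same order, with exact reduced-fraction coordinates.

T1 shear: y ← y − 2·z: (0, -2, 5) → (0, -12, 5); (-5, 1, 3) → (-5, -5, 3)
T2 scale by (1, -2, -2): (0, -12, 5) → (0, 24, -10); (-5, -5, 3) → (-5, 10, -6)
T3 shear: x ← x + 1/2·z: (0, 24, -10) → (-5, 24, -10); (-5, 10, -6) → (-8, 10, -6)
T4 translate by (0, 4, 4): (-5, 24, -10) → (-5, 28, -6); (-8, 10, -6) → (-8, 14, -2)
T5 shear: x ← x − 1/2·z: (-5, 28, -6) → (-2, 28, -6); (-8, 14, -2) → (-7, 14, -2)
T6 shear: x ← x + 1/2·z: (-2, 28, -6) → (-5, 28, -6); (-7, 14, -2) → (-8, 14, -2)

image vertices: (-5, 28, -6), (-8, 14, -2)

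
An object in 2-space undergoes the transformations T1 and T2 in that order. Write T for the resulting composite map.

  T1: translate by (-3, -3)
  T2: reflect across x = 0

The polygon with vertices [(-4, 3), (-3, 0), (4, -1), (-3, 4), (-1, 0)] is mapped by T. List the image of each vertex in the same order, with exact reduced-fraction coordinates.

T1 translate by (-3, -3): (-4, 3) → (-7, 0); (-3, 0) → (-6, -3); (4, -1) → (1, -4); (-3, 4) → (-6, 1); (-1, 0) → (-4, -3)
T2 reflect across x = 0: (-7, 0) → (7, 0); (-6, -3) → (6, -3); (1, -4) → (-1, -4); (-6, 1) → (6, 1); (-4, -3) → (4, -3)

image vertices: (7, 0), (6, -3), (-1, -4), (6, 1), (4, -3)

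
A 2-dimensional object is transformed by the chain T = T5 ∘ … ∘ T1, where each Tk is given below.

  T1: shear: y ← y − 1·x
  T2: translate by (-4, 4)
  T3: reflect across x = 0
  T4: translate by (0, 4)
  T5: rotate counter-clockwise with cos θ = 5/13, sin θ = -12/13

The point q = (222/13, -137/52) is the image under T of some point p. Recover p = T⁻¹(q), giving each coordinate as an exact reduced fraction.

T1 = [1 0 0; -1 1 0; 0 0 1]
T2·T1 = [1 0 -4; -1 1 4; 0 0 1]
T3·…·T1 = [-1 0 4; -1 1 4; 0 0 1]
T4·…·T1 = [-1 0 4; -1 1 8; 0 0 1]
T5·…·T1 = [-17/13 12/13 116/13; 7/13 5/13 -8/13; 0 0 1]
det M = -1; M⁻¹ = [-5/13 12/13 4; 7/13 17/13 -4; 0 0 1]
M⁻¹ · (222/13, -137/52)ᵀ = (-5, 7/4)ᵀ

p = (-5, 7/4)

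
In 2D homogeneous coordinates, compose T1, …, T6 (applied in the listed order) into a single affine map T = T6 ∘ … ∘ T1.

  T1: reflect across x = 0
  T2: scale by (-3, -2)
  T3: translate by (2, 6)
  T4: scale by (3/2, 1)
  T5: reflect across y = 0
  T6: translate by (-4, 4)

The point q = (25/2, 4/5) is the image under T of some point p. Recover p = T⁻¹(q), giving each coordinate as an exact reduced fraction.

T1 = [-1 0 0; 0 1 0; 0 0 1]
T2·T1 = [3 0 0; 0 -2 0; 0 0 1]
T3·…·T1 = [3 0 2; 0 -2 6; 0 0 1]
T4·…·T1 = [9/2 0 3; 0 -2 6; 0 0 1]
T5·…·T1 = [9/2 0 3; 0 2 -6; 0 0 1]
T6·…·T1 = [9/2 0 -1; 0 2 -2; 0 0 1]
det M = 9; M⁻¹ = [2/9 0 2/9; 0 1/2 1; 0 0 1]
M⁻¹ · (25/2, 4/5)ᵀ = (3, 7/5)ᵀ

p = (3, 7/5)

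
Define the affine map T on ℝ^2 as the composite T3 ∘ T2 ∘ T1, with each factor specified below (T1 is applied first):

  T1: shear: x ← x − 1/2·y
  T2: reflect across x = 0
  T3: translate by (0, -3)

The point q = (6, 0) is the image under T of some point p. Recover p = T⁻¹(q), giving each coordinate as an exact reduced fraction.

p = (-9/2, 3)

T1 = [1 -1/2 0; 0 1 0; 0 0 1]
T2·T1 = [-1 1/2 0; 0 1 0; 0 0 1]
T3·…·T1 = [-1 1/2 0; 0 1 -3; 0 0 1]
det M = -1; M⁻¹ = [-1 1/2 3/2; 0 1 3; 0 0 1]
M⁻¹ · (6, 0)ᵀ = (-9/2, 3)ᵀ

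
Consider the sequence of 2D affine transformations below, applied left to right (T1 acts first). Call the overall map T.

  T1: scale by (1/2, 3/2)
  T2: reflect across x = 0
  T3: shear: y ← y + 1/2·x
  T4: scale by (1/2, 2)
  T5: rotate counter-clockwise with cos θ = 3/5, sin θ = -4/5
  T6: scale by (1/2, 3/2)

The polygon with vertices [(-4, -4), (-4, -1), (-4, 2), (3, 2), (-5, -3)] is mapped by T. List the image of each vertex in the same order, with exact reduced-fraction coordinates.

image vertices: (-37/10, -51/5), (-1/10, -21/10), (7/2, 6), (63/40, 99/20), (-89/40, -147/20)

T1 scale by (1/2, 3/2): (-4, -4) → (-2, -6); (-4, -1) → (-2, -3/2); (-4, 2) → (-2, 3); (3, 2) → (3/2, 3); (-5, -3) → (-5/2, -9/2)
T2 reflect across x = 0: (-2, -6) → (2, -6); (-2, -3/2) → (2, -3/2); (-2, 3) → (2, 3); (3/2, 3) → (-3/2, 3); (-5/2, -9/2) → (5/2, -9/2)
T3 shear: y ← y + 1/2·x: (2, -6) → (2, -5); (2, -3/2) → (2, -1/2); (2, 3) → (2, 4); (-3/2, 3) → (-3/2, 9/4); (5/2, -9/2) → (5/2, -13/4)
T4 scale by (1/2, 2): (2, -5) → (1, -10); (2, -1/2) → (1, -1); (2, 4) → (1, 8); (-3/2, 9/4) → (-3/4, 9/2); (5/2, -13/4) → (5/4, -13/2)
T5 rotate counter-clockwise with cos θ = 3/5, sin θ = -4/5: (1, -10) → (-37/5, -34/5); (1, -1) → (-1/5, -7/5); (1, 8) → (7, 4); (-3/4, 9/2) → (63/20, 33/10); (5/4, -13/2) → (-89/20, -49/10)
T6 scale by (1/2, 3/2): (-37/5, -34/5) → (-37/10, -51/5); (-1/5, -7/5) → (-1/10, -21/10); (7, 4) → (7/2, 6); (63/20, 33/10) → (63/40, 99/20); (-89/20, -49/10) → (-89/40, -147/20)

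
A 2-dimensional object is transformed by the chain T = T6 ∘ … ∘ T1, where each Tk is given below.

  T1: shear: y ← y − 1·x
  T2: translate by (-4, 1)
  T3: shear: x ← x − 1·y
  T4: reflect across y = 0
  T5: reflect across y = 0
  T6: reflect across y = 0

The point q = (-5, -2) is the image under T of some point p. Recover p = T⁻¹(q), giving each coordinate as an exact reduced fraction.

T1 = [1 0 0; -1 1 0; 0 0 1]
T2·T1 = [1 0 -4; -1 1 1; 0 0 1]
T3·…·T1 = [2 -1 -5; -1 1 1; 0 0 1]
T4·…·T1 = [2 -1 -5; 1 -1 -1; 0 0 1]
T5·…·T1 = [2 -1 -5; -1 1 1; 0 0 1]
T6·…·T1 = [2 -1 -5; 1 -1 -1; 0 0 1]
det M = -1; M⁻¹ = [1 -1 4; 1 -2 3; 0 0 1]
M⁻¹ · (-5, -2)ᵀ = (1, 2)ᵀ

p = (1, 2)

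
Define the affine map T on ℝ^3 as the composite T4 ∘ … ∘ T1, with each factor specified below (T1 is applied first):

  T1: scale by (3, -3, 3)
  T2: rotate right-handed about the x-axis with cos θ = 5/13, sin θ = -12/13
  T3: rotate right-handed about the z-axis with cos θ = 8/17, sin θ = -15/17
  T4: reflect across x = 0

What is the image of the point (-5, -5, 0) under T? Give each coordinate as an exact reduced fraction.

T1 scale by (3, -3, 3): (-5, -5, 0) → (-15, 15, 0)
T2 rotate right-handed about the x-axis with cos θ = 5/13, sin θ = -12/13: (-15, 15, 0) → (-15, 75/13, -180/13)
T3 rotate right-handed about the z-axis with cos θ = 8/17, sin θ = -15/17: (-15, 75/13, -180/13) → (-435/221, 3525/221, -180/13)
T4 reflect across x = 0: (-435/221, 3525/221, -180/13) → (435/221, 3525/221, -180/13)

T(p) = (435/221, 3525/221, -180/13)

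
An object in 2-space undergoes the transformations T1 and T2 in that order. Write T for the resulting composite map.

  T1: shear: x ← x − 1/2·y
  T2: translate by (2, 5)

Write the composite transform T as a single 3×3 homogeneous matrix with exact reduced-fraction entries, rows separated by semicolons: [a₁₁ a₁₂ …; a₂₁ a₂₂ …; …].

T = [1 -1/2 2; 0 1 5; 0 0 1]

T1 = [1 -1/2 0; 0 1 0; 0 0 1]
T2·T1 = [1 -1/2 2; 0 1 5; 0 0 1]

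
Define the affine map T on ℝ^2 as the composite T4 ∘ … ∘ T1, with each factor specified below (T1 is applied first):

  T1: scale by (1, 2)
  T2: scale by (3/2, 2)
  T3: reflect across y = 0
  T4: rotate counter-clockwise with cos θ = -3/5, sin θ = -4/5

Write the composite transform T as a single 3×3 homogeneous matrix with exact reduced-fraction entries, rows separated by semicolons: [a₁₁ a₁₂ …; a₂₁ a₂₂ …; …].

T1 = [1 0 0; 0 2 0; 0 0 1]
T2·T1 = [3/2 0 0; 0 4 0; 0 0 1]
T3·…·T1 = [3/2 0 0; 0 -4 0; 0 0 1]
T4·…·T1 = [-9/10 -16/5 0; -6/5 12/5 0; 0 0 1]

T = [-9/10 -16/5 0; -6/5 12/5 0; 0 0 1]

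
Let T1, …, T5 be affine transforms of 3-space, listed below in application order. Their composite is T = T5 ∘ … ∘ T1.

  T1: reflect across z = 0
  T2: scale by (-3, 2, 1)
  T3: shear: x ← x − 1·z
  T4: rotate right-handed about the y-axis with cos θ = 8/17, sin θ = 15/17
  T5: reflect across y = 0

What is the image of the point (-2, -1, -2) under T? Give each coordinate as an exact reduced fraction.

T1 reflect across z = 0: (-2, -1, -2) → (-2, -1, 2)
T2 scale by (-3, 2, 1): (-2, -1, 2) → (6, -2, 2)
T3 shear: x ← x − 1·z: (6, -2, 2) → (4, -2, 2)
T4 rotate right-handed about the y-axis with cos θ = 8/17, sin θ = 15/17: (4, -2, 2) → (62/17, -2, -44/17)
T5 reflect across y = 0: (62/17, -2, -44/17) → (62/17, 2, -44/17)

T(p) = (62/17, 2, -44/17)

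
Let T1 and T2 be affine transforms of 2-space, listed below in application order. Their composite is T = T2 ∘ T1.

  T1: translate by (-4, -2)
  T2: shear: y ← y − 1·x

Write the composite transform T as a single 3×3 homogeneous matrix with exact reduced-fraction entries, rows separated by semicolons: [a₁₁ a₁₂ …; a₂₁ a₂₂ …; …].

T1 = [1 0 -4; 0 1 -2; 0 0 1]
T2·T1 = [1 0 -4; -1 1 2; 0 0 1]

T = [1 0 -4; -1 1 2; 0 0 1]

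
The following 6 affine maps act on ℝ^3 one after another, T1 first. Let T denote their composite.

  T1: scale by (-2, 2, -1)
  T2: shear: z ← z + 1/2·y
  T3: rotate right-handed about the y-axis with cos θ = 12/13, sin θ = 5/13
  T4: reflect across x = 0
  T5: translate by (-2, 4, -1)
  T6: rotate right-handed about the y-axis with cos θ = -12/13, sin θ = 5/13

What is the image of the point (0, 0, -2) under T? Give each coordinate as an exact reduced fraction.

T(p) = (487/169, 4, 48/169)

T1 scale by (-2, 2, -1): (0, 0, -2) → (0, 0, 2)
T2 shear: z ← z + 1/2·y: (0, 0, 2) → (0, 0, 2)
T3 rotate right-handed about the y-axis with cos θ = 12/13, sin θ = 5/13: (0, 0, 2) → (10/13, 0, 24/13)
T4 reflect across x = 0: (10/13, 0, 24/13) → (-10/13, 0, 24/13)
T5 translate by (-2, 4, -1): (-10/13, 0, 24/13) → (-36/13, 4, 11/13)
T6 rotate right-handed about the y-axis with cos θ = -12/13, sin θ = 5/13: (-36/13, 4, 11/13) → (487/169, 4, 48/169)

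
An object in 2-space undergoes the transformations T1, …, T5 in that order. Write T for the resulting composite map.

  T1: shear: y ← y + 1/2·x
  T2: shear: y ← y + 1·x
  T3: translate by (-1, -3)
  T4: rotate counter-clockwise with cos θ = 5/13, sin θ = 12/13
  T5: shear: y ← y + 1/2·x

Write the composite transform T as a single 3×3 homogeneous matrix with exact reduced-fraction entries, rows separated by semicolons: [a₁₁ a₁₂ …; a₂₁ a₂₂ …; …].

T1 = [1 0 0; 1/2 1 0; 0 0 1]
T2·T1 = [1 0 0; 3/2 1 0; 0 0 1]
T3·…·T1 = [1 0 -1; 3/2 1 -3; 0 0 1]
T4·…·T1 = [-1 -12/13 31/13; 3/2 5/13 -27/13; 0 0 1]
T5·…·T1 = [-1 -12/13 31/13; 1 -1/13 -23/26; 0 0 1]

T = [-1 -12/13 31/13; 1 -1/13 -23/26; 0 0 1]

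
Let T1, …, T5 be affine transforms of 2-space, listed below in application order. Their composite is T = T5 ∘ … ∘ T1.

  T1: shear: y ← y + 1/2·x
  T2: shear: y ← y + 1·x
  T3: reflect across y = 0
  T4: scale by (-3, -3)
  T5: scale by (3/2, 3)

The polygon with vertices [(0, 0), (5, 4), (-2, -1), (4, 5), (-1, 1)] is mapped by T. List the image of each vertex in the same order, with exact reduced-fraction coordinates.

image vertices: (0, 0), (-45/2, 207/2), (9, -36), (-18, 99), (9/2, -9/2)

T1 shear: y ← y + 1/2·x: (0, 0) → (0, 0); (5, 4) → (5, 13/2); (-2, -1) → (-2, -2); (4, 5) → (4, 7); (-1, 1) → (-1, 1/2)
T2 shear: y ← y + 1·x: (0, 0) → (0, 0); (5, 13/2) → (5, 23/2); (-2, -2) → (-2, -4); (4, 7) → (4, 11); (-1, 1/2) → (-1, -1/2)
T3 reflect across y = 0: (0, 0) → (0, 0); (5, 23/2) → (5, -23/2); (-2, -4) → (-2, 4); (4, 11) → (4, -11); (-1, -1/2) → (-1, 1/2)
T4 scale by (-3, -3): (0, 0) → (0, 0); (5, -23/2) → (-15, 69/2); (-2, 4) → (6, -12); (4, -11) → (-12, 33); (-1, 1/2) → (3, -3/2)
T5 scale by (3/2, 3): (0, 0) → (0, 0); (-15, 69/2) → (-45/2, 207/2); (6, -12) → (9, -36); (-12, 33) → (-18, 99); (3, -3/2) → (9/2, -9/2)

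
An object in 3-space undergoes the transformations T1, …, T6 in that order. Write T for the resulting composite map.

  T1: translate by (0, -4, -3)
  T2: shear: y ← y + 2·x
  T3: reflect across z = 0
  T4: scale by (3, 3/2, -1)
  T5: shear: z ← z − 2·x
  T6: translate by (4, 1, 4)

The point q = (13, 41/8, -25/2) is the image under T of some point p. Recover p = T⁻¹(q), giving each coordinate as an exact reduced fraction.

p = (3, 3/4, 9/2)

T1 = [1 0 0 0; 0 1 0 -4; 0 0 1 -3; 0 0 0 1]
T2·T1 = [1 0 0 0; 2 1 0 -4; 0 0 1 -3; 0 0 0 1]
T3·…·T1 = [1 0 0 0; 2 1 0 -4; 0 0 -1 3; 0 0 0 1]
T4·…·T1 = [3 0 0 0; 3 3/2 0 -6; 0 0 1 -3; 0 0 0 1]
T5·…·T1 = [3 0 0 0; 3 3/2 0 -6; -6 0 1 -3; 0 0 0 1]
T6·…·T1 = [3 0 0 4; 3 3/2 0 -5; -6 0 1 1; 0 0 0 1]
det M = 9/2; M⁻¹ = [1/3 0 0 -4/3; -2/3 2/3 0 6; 2 0 1 -9; 0 0 0 1]
M⁻¹ · (13, 41/8, -25/2)ᵀ = (3, 3/4, 9/2)ᵀ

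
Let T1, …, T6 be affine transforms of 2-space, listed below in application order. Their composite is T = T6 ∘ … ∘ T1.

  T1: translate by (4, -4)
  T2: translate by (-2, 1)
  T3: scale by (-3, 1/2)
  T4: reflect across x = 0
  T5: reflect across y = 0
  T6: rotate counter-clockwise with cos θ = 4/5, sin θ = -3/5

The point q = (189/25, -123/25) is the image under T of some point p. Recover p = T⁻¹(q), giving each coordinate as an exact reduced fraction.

p = (1, 9/5)

T1 = [1 0 4; 0 1 -4; 0 0 1]
T2·T1 = [1 0 2; 0 1 -3; 0 0 1]
T3·…·T1 = [-3 0 -6; 0 1/2 -3/2; 0 0 1]
T4·…·T1 = [3 0 6; 0 1/2 -3/2; 0 0 1]
T5·…·T1 = [3 0 6; 0 -1/2 3/2; 0 0 1]
T6·…·T1 = [12/5 -3/10 57/10; -9/5 -2/5 -12/5; 0 0 1]
det M = -3/2; M⁻¹ = [4/15 -1/5 -2; -6/5 -8/5 3; 0 0 1]
M⁻¹ · (189/25, -123/25)ᵀ = (1, 9/5)ᵀ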